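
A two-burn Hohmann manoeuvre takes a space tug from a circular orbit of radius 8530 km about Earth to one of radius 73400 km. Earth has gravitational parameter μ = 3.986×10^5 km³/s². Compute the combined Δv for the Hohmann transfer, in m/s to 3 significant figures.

Δv = 3580 m/s

Transfer-ellipse semi-major axis a_t = (r₁ + r₂)/2 = (8530 + 73400)/2 = 40965 km.
Circular speed at r₁: v₁ = √(μ/r₁) = √(3.986×10^5/8530) = 6.836 km/s.
On the transfer ellipse at r₁, vis-viva gives v_p = √[μ(2/r₁ − 1/a_t)] = 9.150 km/s.
First burn Δv₁ = |v_p − v₁| = 2.314 km/s.
Circular speed at r₂: v₂ = √(μ/r₂) = 2.330 km/s.
Transfer-orbit speed at r₂: v_a = √[μ(2/r₂ − 1/a_t)] = 1.063 km/s.
Second burn Δv₂ = |v₂ − v_a| = 1.267 km/s.
Total Δv = Δv₁ + Δv₂ = 3.581 km/s.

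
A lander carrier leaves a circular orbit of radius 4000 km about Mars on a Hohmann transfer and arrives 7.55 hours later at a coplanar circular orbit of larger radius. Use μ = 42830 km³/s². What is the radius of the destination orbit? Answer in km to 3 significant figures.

r₂ = 25500 km

Transfer time t = 7.55 hours = 27180 s, and t = π√(a_t³/μ).
So a_t = (μ t²/π²)^(1/3) = (42830 × (27180)² / π²)^(1/3) = 14745 km.
Since a_t = (r₁ + r₂)/2, r₂ = 2a_t − r₁ = 2×14745 − 4000 = 25490 km.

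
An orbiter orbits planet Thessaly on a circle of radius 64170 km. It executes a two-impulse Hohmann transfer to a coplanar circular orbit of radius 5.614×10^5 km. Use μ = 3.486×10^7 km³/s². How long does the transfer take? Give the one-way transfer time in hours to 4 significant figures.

t = 25.86 hours

Semi-major axis of the transfer orbit: a_t = (64170 + 5.614×10^5)/2 = 3.12785×10^5 km.
Half the transfer-orbit period gives t = π√(a_t³/μ) = 93080 s.
Converting: 93080 s ÷ 3600 s/hour = 25.86 hours.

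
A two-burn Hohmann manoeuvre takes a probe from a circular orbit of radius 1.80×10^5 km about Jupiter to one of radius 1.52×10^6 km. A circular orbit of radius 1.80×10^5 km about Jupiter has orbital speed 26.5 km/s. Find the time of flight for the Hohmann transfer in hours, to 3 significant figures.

t = 60.8 hours

From the circular-orbit relation v² = μ/r at r = 1.80×10^5 km: μ = v²r = (26.5)² × 1.80×10^5 = 1.26405×10^8 km³/s².
The Hohmann ellipse has a_t = (r₁ + r₂)/2 = 8.500×10^5 km.
Half the transfer-orbit period gives t = π√(a_t³/μ) = 2.190×10^5 s.
Converting: 2.190×10^5 s ÷ 3600 s/hour = 60.8 hours.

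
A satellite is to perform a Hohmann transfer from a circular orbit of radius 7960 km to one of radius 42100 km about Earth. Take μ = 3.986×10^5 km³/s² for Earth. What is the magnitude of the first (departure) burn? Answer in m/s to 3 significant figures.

Δv₁ = 2100 m/s

Semi-major axis of the transfer orbit: a_t = (7960 + 42100)/2 = 25030 km.
Circular speed at r = 7960 km: v_c = √(μ/r) = 7.076 km/s.
Transfer-orbit speed at the same r (vis-viva, a = a_t): v_t = √[μ(2/r − 1/a_t)] = 9.177 km/s.
Δv₁ = |v_t − v_c| = |9.177 − 7.076| = 2.101 km/s.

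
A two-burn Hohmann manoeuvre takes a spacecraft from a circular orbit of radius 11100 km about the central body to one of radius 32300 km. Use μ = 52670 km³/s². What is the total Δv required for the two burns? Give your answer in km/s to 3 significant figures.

Transfer-ellipse semi-major axis a_t = (r₁ + r₂)/2 = (11100 + 32300)/2 = 21700 km.
At r₁ the circular-orbit speed is v₁ = √(μ/r₁) = 2.1783 km/s.
On the transfer ellipse at r₁, vis-viva gives v_p = √[μ(2/r₁ − 1/a_t)] = 2.6576 km/s.
First burn Δv₁ = |v_p − v₁| = 0.4793 km/s.
Circular speed at r₂: v₂ = √(μ/r₂) = 1.277 km/s.
Transfer-orbit speed at r₂: v_a = √[μ(2/r₂ − 1/a_t)] = 0.9133 km/s.
Second burn Δv₂ = |v₂ − v_a| = 0.3637 km/s.
Total Δv = Δv₁ + Δv₂ = 0.8430 km/s.

Δv = 0.843 km/s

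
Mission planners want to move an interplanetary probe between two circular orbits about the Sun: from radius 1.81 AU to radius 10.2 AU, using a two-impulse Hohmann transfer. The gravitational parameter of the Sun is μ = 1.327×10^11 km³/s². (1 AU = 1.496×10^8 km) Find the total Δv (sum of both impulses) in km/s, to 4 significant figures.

Δv = 10.92 km/s

In km: r₁ = 1.81 × 1.496×10^8 = 2.70776×10^8 km; r₂ = 10.2 × 1.496×10^8 = 1.52592×10^9 km.
Semi-major axis of the transfer orbit: a_t = (2.70776×10^8 + 1.52592×10^9)/2 = 8.98348×10^8 km.
Circular speed at r₁: v₁ = √(μ/r₁) = √(1.327×10^11/2.70776×10^8) = 22.138 km/s.
On the transfer ellipse at r₁, vis-viva equation gives v_p = √[μ(2/r₁ − 1/a_t)] = 28.852 km/s.
First burn Δv₁ = |v_p − v₁| = 6.714 km/s.
Circular speed at r₂: v₂ = √(μ/r₂) = 9.3254 km/s.
Transfer-orbit speed at r₂: v_a = √[μ(2/r₂ − 1/a_t)] = 5.1198 km/s.
Second burn Δv₂ = |v₂ − v_a| = 4.206 km/s.
Δv = Δv₁ + Δv₂ = 6.714 + 4.206 = 10.92 km/s.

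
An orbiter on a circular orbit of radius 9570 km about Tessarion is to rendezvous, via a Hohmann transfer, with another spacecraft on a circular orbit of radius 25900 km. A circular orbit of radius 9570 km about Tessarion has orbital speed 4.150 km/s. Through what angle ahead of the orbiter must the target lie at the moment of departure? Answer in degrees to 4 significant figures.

φ = 78.01°

From the circular-orbit relation v² = μ/r at r = 9570 km: μ = v²r = (4.150)² × 9570 = 1.64819×10^5 km³/s².
The Hohmann ellipse has a_t = (r₁ + r₂)/2 = 17735 km.
The half-period of the transfer ellipse is t = π√(a_t³/μ) = 18280 s.
Target angular speed ω₂ = √(μ/r₂³) = 9.740×10^-5 rad/s.
Angle swept by the target during transfer: ω₂·t = 1.780 rad = 101.99°.
Arrival is 180° from departure on the ellipse, so φ = 180° − 101.99° = 78.01°.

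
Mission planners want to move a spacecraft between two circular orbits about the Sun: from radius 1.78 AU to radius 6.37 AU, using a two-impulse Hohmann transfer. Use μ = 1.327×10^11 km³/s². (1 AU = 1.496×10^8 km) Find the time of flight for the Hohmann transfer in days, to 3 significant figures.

In km: r₁ = 1.78 × 1.496×10^8 = 2.66288×10^8 km; r₂ = 6.37 × 1.496×10^8 = 9.52952×10^8 km.
Semi-major axis of the transfer orbit: a_t = (2.66288×10^8 + 9.52952×10^8)/2 = 6.0962×10^8 km.
Half the transfer-orbit period gives t = π√(a_t³/μ) = 1.298×10^8 s.
Converting: 1.298×10^8 s ÷ 86400 s/day = 1500 days.

t = 1500 days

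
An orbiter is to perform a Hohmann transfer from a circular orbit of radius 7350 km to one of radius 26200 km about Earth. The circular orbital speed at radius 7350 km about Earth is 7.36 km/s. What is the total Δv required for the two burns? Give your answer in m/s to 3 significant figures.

Δv = 3160 m/s

From the circular-orbit relation v² = μ/r at r = 7350 km: μ = v²r = (7.36)² × 7350 = 3.98147×10^5 km³/s².
The Hohmann ellipse has a_t = (r₁ + r₂)/2 = 16775 km.
At r₁ the circular-orbit speed is v₁ = √(μ/r₁) = 7.360 km/s.
On the transfer ellipse at r₁, v² = μ(2/r − 1/a) gives v_p = √[μ(2/r₁ − 1/a_t)] = 9.198 km/s.
First burn Δv₁ = |v_p − v₁| = 1.838 km/s.
At r₂, v₂ = √(μ/r₂) = 3.898 km/s.
Transfer-orbit speed at r₂: v_a = √[μ(2/r₂ − 1/a_t)] = 2.580 km/s.
Second burn Δv₂ = |v₂ − v_a| = 1.318 km/s.
Δv = Δv₁ + Δv₂ = 1.838 + 1.318 = 3.156 km/s.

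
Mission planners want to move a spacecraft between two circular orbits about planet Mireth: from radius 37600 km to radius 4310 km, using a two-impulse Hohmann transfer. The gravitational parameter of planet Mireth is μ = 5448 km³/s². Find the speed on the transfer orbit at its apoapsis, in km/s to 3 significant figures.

Transfer-ellipse semi-major axis a_t = (r₁ + r₂)/2 = (37600 + 4310)/2 = 20955 km.
At apoapsis, r = 37600 km.
From the vis-viva equation, v = √[μ(2/r − 1/a_t)] = 0.1726 km/s.

v = 0.173 km/s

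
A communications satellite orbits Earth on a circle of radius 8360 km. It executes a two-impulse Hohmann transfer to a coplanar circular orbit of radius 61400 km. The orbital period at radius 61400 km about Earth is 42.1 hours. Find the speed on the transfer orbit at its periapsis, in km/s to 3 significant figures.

From Kepler's third law T² = 4π²r³/μ at r = 61400 km, T = 42.1 hours = 42.1 × 3600 s = 1.5156×10^5 s: μ = 4π²r³/T² = 3.97828×10^5 km³/s².
Semi-major axis of the transfer orbit: a_t = (8360 + 61400)/2 = 34880 km.
At periapsis, r = 8360 km.
Vis-viva: v = √[μ(2/r − 1/a_t)] = √[3.97828×10^5 × (2/8360 − 1/34880)] = 9.153 km/s.

v = 9.15 km/s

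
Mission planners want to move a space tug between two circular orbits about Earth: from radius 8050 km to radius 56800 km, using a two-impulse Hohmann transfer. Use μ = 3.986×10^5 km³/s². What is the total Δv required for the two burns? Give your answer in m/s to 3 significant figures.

Transfer-ellipse semi-major axis a_t = (r₁ + r₂)/2 = (8050 + 56800)/2 = 32425 km.
Circular speed at r₁: v₁ = √(μ/r₁) = √(3.986×10^5/8050) = 7.0367 km/s.
On the transfer ellipse at r₁, v² = μ(2/r − 1/a) gives v_p = √[μ(2/r₁ − 1/a_t)] = 9.3133 km/s.
First burn Δv₁ = |v_p − v₁| = 2.277 km/s.
At r₂, v₂ = √(μ/r₂) = 2.649 km/s.
Transfer-orbit speed at r₂: v_a = √[μ(2/r₂ − 1/a_t)] = 1.320 km/s.
Second burn Δv₂ = |v₂ − v_a| = 1.329 km/s.
Total Δv = Δv₁ + Δv₂ = 3.606 km/s.

Δv = 3610 m/s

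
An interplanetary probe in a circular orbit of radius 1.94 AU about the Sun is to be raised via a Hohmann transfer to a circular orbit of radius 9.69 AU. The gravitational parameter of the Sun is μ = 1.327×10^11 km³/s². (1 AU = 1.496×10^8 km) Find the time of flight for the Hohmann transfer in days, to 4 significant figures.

t = 2561 days

In km: r₁ = 1.94 × 1.496×10^8 = 2.90224×10^8 km; r₂ = 9.69 × 1.496×10^8 = 1.449624×10^9 km.
The Hohmann ellipse has a_t = (r₁ + r₂)/2 = 8.69924×10^8 km.
Transfer time t = π√(a_t³/μ) = π√((8.69924×10^8)³ / 1.327×10^11) = 2.213×10^8 s.
Converting: 2.213×10^8 s ÷ 86400 s/day = 2561 days.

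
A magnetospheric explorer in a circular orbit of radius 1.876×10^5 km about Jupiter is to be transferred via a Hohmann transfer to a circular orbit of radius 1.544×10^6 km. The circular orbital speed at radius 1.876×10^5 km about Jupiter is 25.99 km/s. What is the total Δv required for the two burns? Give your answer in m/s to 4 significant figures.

From the circular-orbit relation v² = μ/r at r = 1.876×10^5 km: μ = v²r = (25.99)² × 1.876×10^5 = 1.26720×10^8 km³/s².
The Hohmann ellipse has a_t = (r₁ + r₂)/2 = 8.658×10^5 km.
At r₁ the circular-orbit speed is v₁ = √(μ/r₁) = 25.990 km/s.
On the transfer ellipse at r₁, vis-viva gives v_p = √[μ(2/r₁ − 1/a_t)] = 34.707 km/s.
First burn Δv₁ = |v_p − v₁| = 8.717 km/s.
At r₂, v₂ = √(μ/r₂) = 9.059 km/s.
Transfer-orbit speed at r₂: v_a = √[μ(2/r₂ − 1/a_t)] = 4.217 km/s.
Second burn Δv₂ = |v₂ − v_a| = 4.842 km/s.
Total Δv = Δv₁ + Δv₂ = 13.56 km/s.

Δv = 13560 m/s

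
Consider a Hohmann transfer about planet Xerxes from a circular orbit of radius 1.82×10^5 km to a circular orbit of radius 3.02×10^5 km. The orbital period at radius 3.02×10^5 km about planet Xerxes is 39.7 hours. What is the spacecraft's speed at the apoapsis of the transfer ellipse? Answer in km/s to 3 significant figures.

From Kepler's third law T² = 4π²r³/μ at r = 3.02×10^5 km, T = 39.7 hours = 39.7 × 3600 s = 1.4292×10^5 s: μ = 4π²r³/T² = 5.32347×10^7 km³/s².
Semi-major axis of the transfer orbit: a_t = (1.820×10^5 + 3.020×10^5)/2 = 2.420×10^5 km.
At apoapsis, r = 3.020×10^5 km.
Vis-viva: v = √[μ(2/r − 1/a_t)] = √[5.32347×10^7 × (2/3.020×10^5 − 1/2.420×10^5)] = 11.51 km/s.

v = 11.5 km/s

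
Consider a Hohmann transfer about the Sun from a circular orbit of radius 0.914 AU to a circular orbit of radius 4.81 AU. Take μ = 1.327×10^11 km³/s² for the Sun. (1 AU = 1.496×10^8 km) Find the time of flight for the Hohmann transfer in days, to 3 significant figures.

In km: r₁ = 0.914 × 1.496×10^8 = 1.367344×10^8 km; r₂ = 4.81 × 1.496×10^8 = 7.19576×10^8 km.
Semi-major axis of the transfer orbit: a_t = (1.367344×10^8 + 7.19576×10^8)/2 = 4.281552×10^8 km.
By Kepler's third law the transfer-orbit period is T = 2π√(a_t³/μ), so t = T/2 = 7.640×10^7 s.
Converting: 7.640×10^7 s ÷ 86400 s/day = 884 days.

t = 884 days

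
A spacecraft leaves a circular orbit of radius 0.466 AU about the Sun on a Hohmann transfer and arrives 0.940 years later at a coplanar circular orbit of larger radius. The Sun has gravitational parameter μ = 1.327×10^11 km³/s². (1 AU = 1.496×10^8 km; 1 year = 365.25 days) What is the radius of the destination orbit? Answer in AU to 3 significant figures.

In km: r₁ = 0.466 × 1.496×10^8 = 6.97136×10^7 km.
Transfer time t = 0.940 years × 365.25 × 86400 s = 2.9664144×10^7 s, and t = π√(a_t³/μ).
So a_t = (μ t²/π²)^(1/3) = (1.327×10^11 × (2.9664144×10^7)² / π²)^(1/3) = 2.2787×10^8 km.
Since a_t = (r₁ + r₂)/2, r₂ = 2a_t − r₁ = 2×2.2787×10^8 − 6.97136×10^7 = 3.860264×10^8 km.
In AU: r₂ = 3.860264×10^8 / 1.496×10^8 = 2.58 AU.

r₂ = 2.58 AU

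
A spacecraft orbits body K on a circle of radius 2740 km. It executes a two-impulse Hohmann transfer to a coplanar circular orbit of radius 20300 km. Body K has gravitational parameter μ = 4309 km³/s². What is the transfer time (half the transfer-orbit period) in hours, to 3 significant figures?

t = 16.4 hours

Transfer-ellipse semi-major axis a_t = (r₁ + r₂)/2 = (2740 + 20300)/2 = 11520 km.
Transfer time t = π√(a_t³/μ) = π√((11520)³ / 4309) = 59180 s.
Converting: 59180 s ÷ 3600 s/hour = 16.4 hours.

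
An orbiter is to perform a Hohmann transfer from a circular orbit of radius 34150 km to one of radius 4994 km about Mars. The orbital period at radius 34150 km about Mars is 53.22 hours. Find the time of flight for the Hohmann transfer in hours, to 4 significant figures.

From Kepler's third law T² = 4π²r³/μ at r = 34150 km, T = 53.22 hours = 53.22 × 3600 s = 1.91592×10^5 s: μ = 4π²r³/T² = 42832.9 km³/s².
Transfer-ellipse semi-major axis a_t = (r₁ + r₂)/2 = (34150 + 4994)/2 = 19572 km.
By Kepler's third law the transfer-orbit period is T = 2π√(a_t³/μ), so t = T/2 = 41564 s.
Converting: 41564 s ÷ 3600 s/hour = 11.55 hours.

t = 11.55 hours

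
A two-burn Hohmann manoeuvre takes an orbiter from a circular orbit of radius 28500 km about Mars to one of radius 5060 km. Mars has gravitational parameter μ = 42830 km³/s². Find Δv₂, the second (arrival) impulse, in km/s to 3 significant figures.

Δv₂ = 0.882 km/s

Semi-major axis of the transfer orbit: a_t = (28500 + 5060)/2 = 16780 km.
On the circular orbit at r = 5060 km, v_c = √(μ/r) = 2.909369 km/s.
Vis-viva on the transfer ellipse at r = 5060 km gives v_t = √[μ(2/r − 1/a_t)] = 3.791624 km/s.
Δv₂ = |v_t − v_c| = |3.791624 − 2.909369| = 0.8823 km/s.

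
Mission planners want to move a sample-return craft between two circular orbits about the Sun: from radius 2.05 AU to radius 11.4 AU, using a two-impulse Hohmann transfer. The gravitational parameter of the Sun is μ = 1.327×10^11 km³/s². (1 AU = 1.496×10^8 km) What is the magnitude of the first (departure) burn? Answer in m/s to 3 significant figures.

Δv₁ = 6280 m/s

In km: r₁ = 2.05 × 1.496×10^8 = 3.0668×10^8 km; r₂ = 11.4 × 1.496×10^8 = 1.70544×10^9 km.
The Hohmann ellipse has a_t = (r₁ + r₂)/2 = 1.00606×10^9 km.
Circular speed at r = 3.0668×10^8 km: v_c = √(μ/r) = 20.801 km/s.
Transfer-orbit speed at the same r (vis-viva, a = a_t): v_t = √[μ(2/r − 1/a_t)] = 27.083 km/s.
Δv₁ = |v_t − v_c| = |27.083 − 20.801| = 6.282 km/s.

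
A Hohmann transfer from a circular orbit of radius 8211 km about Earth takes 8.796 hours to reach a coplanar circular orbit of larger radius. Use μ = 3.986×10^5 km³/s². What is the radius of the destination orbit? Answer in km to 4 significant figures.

Transfer time t = 8.796 hours = 31665.6 s, and t = π√(a_t³/μ).
So a_t = (μ t²/π²)^(1/3) = (3.986×10^5 × (31665.6)² / π²)^(1/3) = 34340 km.
Since a_t = (r₁ + r₂)/2, r₂ = 2a_t − r₁ = 2×34340 − 8211 = 60469 km.

r₂ = 60470 km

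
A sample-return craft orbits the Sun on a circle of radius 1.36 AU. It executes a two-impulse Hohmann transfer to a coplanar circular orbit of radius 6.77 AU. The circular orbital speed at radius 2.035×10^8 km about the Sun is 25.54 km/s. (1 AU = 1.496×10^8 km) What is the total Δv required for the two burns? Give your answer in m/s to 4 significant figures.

From the circular-orbit relation v² = μ/r at r = 2.035×10^8 km: μ = v²r = (25.54)² × 2.035×10^8 = 1.32741×10^11 km³/s².
In km: r₁ = 1.36 × 1.496×10^8 = 2.03456×10^8 km; r₂ = 6.77 × 1.496×10^8 = 1.012792×10^9 km.
Transfer-ellipse semi-major axis a_t = (r₁ + r₂)/2 = (2.03456×10^8 + 1.012792×10^9)/2 = 6.08124×10^8 km.
At r₁ the circular-orbit speed is v₁ = √(μ/r₁) = 25.5428 km/s.
Transfer-orbit speed at r₁ (vis-viva equation): v_p = √[μ(2/r₁ − 1/a_t)] = 32.9634 km/s.
First burn Δv₁ = |v_p − v₁| = 7.421 km/s.
At r₂, v₂ = √(μ/r₂) = 11.448 km/s.
Transfer-orbit speed at r₂: v_a = √[μ(2/r₂ − 1/a_t)] = 6.6219 km/s.
Second burn Δv₂ = |v₂ − v_a| = 4.826 km/s.
Total Δv = Δv₁ + Δv₂ = 12.25 km/s.

Δv = 12250 m/s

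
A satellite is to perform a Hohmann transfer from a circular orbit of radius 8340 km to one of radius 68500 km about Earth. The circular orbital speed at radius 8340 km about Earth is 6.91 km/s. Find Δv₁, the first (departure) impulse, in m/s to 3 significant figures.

Δv₁ = 2320 m/s

From the circular-orbit relation v² = μ/r at r = 8340 km: μ = v²r = (6.91)² × 8340 = 3.98219×10^5 km³/s².
Transfer-ellipse semi-major axis a_t = (r₁ + r₂)/2 = (8340 + 68500)/2 = 38420 km.
On the circular orbit at r = 8340 km, v_c = √(μ/r) = 6.910 km/s.
Transfer-orbit speed at the same r (vis-viva, a = a_t): v_t = √[μ(2/r − 1/a_t)] = 9.227 km/s.
Δv₁ = |v_t − v_c| = |9.227 − 6.910| = 2.317 km/s.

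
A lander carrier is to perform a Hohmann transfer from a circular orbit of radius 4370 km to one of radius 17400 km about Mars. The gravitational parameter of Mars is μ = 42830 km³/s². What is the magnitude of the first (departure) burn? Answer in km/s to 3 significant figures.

Δv₁ = 0.828 km/s

Semi-major axis of the transfer orbit: a_t = (4370 + 17400)/2 = 10885 km.
On the circular orbit at r = 4370 km, v_c = √(μ/r) = 3.13064 km/s.
Transfer-orbit speed at the same r (vis-viva, a = a_t): v_t = √[μ(2/r − 1/a_t)] = 3.95816 km/s.
Δv₁ = |v_t − v_c| = |3.95816 − 3.13064| = 0.8275 km/s.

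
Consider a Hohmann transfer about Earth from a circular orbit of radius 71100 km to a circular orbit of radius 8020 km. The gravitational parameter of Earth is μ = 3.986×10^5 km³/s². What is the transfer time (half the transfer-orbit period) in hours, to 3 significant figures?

t = 10.9 hours

Transfer-ellipse semi-major axis a_t = (r₁ + r₂)/2 = (71100 + 8020)/2 = 39560 km.
Transfer time t = π√(a_t³/μ) = π√((39560)³ / 3.986×10^5) = 39150 s.
Converting: 39150 s ÷ 3600 s/hour = 10.9 hours.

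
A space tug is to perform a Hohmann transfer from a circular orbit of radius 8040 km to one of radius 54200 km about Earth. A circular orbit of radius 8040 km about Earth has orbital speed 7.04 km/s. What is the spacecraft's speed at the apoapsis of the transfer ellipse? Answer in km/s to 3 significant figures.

From the circular-orbit relation v² = μ/r at r = 8040 km: μ = v²r = (7.04)² × 8040 = 3.98475×10^5 km³/s².
Semi-major axis of the transfer orbit: a_t = (8040 + 54200)/2 = 31120 km.
At apoapsis, r = 54200 km.
Vis-viva: v = √[μ(2/r − 1/a_t)] = √[3.98475×10^5 × (2/54200 − 1/31120)] = 1.378 km/s.

v = 1.38 km/s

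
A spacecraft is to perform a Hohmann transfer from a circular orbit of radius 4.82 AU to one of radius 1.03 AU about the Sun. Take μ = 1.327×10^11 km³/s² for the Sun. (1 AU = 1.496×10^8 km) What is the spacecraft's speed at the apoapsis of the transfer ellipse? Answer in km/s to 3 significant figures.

v = 8.05 km/s

In km: r₁ = 4.82 × 1.496×10^8 = 7.21072×10^8 km; r₂ = 1.03 × 1.496×10^8 = 1.54088×10^8 km.
The Hohmann ellipse has a_t = (r₁ + r₂)/2 = 4.3758×10^8 km.
The apoapsis of the transfer ellipse is at r = 7.21072×10^8 km.
From the vis-viva equation, v = √[μ(2/r − 1/a_t)] = 8.050 km/s.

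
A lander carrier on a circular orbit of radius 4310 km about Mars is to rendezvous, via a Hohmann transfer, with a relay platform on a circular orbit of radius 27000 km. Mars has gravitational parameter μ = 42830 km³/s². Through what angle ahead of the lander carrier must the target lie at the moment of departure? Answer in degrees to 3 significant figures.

The Hohmann ellipse has a_t = (r₁ + r₂)/2 = 15655 km.
Transfer time t = π√(a_t³/μ) = 29730 s.
The target's mean motion on its circular orbit is ω₂ = √(μ/r₂³) = 4.665×10^-5 rad/s.
Angle swept by the target during transfer: ω₂·t = 1.387 rad = 79.47°.
Arrival is 180° from departure on the ellipse, so φ = 180° − 79.47° = 101°.

φ = 101°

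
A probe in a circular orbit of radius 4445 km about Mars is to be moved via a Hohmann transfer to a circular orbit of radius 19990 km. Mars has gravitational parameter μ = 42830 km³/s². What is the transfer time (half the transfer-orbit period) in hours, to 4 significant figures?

Transfer-ellipse semi-major axis a_t = (r₁ + r₂)/2 = (4445 + 19990)/2 = 12217.5 km.
Half the transfer-orbit period gives t = π√(a_t³/μ) = 20500 s.
Converting: 20500 s ÷ 3600 s/hour = 5.694 hours.

t = 5.694 hours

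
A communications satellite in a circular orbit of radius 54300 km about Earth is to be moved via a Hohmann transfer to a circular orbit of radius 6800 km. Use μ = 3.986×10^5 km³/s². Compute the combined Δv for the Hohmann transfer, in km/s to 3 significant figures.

Δv = 3.98 km/s

The Hohmann ellipse has a_t = (r₁ + r₂)/2 = 30550 km.
At r₁ the circular-orbit speed is v₁ = √(μ/r₁) = 2.709 km/s.
On the transfer ellipse at r₁, v² = μ(2/r − 1/a) gives v_a = √[μ(2/r₁ − 1/a_t)] = 1.278 km/s.
First burn Δv₁ = |v_a − v₁| = 1.431 km/s.
Circular speed at r₂: v₂ = √(μ/r₂) = 7.6562 km/s.
Transfer-orbit speed at r₂: v_p = √[μ(2/r₂ − 1/a_t)] = 10.207 km/s.
Second burn Δv₂ = |v₂ − v_p| = 2.551 km/s.
Δv = Δv₁ + Δv₂ = 1.431 + 2.551 = 3.982 km/s.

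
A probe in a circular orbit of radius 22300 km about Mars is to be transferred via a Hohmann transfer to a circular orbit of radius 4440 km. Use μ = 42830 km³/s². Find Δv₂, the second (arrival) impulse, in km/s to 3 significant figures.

The Hohmann ellipse has a_t = (r₁ + r₂)/2 = 13370 km.
Circular speed at r = 4440 km: v_c = √(μ/r) = 3.1059 km/s.
Transfer-orbit speed at the same r (vis-viva, a = a_t): v_t = √[μ(2/r − 1/a_t)] = 4.0112 km/s.
Δv₂ = |v_t − v_c| = |4.0112 − 3.1059| = 0.9053 km/s.

Δv₂ = 0.905 km/s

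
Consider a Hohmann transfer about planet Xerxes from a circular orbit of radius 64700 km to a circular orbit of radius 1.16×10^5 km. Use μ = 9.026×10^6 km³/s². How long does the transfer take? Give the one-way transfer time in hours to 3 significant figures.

t = 7.89 hours

Transfer-ellipse semi-major axis a_t = (r₁ + r₂)/2 = (64700 + 1.160×10^5)/2 = 90350 km.
By Kepler's third law the transfer-orbit period is T = 2π√(a_t³/μ), so t = T/2 = 28400 s.
Converting: 28400 s ÷ 3600 s/hour = 7.89 hours.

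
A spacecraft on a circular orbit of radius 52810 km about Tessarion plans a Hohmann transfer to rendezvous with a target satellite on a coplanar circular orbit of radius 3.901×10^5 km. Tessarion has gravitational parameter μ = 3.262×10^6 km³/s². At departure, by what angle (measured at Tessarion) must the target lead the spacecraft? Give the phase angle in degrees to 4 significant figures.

φ = 103.0°

Semi-major axis of the transfer orbit: a_t = (52810 + 3.901×10^5)/2 = 2.21455×10^5 km.
The half-period of the transfer ellipse is t = π√(a_t³/μ) = 1.8127×10^5 s.
Target angular speed ω₂ = √(μ/r₂³) = 7.4127×10^-6 rad/s.
Angle swept by the target during transfer: ω₂·t = 1.3437 rad = 76.99°.
The spacecraft traverses 180° on the transfer ellipse, so the target must lead by 180° − 76.99° = 103.0°.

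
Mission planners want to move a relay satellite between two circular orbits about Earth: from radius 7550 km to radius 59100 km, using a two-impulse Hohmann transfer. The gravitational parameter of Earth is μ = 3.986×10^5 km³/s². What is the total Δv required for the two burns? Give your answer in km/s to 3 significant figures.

Δv = 3.77 km/s

Semi-major axis of the transfer orbit: a_t = (7550 + 59100)/2 = 33325 km.
At r₁ the circular-orbit speed is v₁ = √(μ/r₁) = 7.266 km/s.
Transfer-orbit speed at r₁ (vis-viva equation): v_p = √[μ(2/r₁ − 1/a_t)] = 9.676 km/s.
First burn Δv₁ = |v_p − v₁| = 2.410 km/s.
At r₂, v₂ = √(μ/r₂) = 2.597 km/s.
Transfer-orbit speed at r₂: v_a = √[μ(2/r₂ − 1/a_t)] = 1.236 km/s.
Second burn Δv₂ = |v₂ − v_a| = 1.361 km/s.
Total Δv = Δv₁ + Δv₂ = 3.771 km/s.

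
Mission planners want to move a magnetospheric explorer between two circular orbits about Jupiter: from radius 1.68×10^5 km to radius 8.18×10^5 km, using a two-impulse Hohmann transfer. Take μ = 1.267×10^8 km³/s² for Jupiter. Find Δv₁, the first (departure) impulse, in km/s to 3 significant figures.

Δv₁ = 7.91 km/s

The Hohmann ellipse has a_t = (r₁ + r₂)/2 = 4.930×10^5 km.
On the circular orbit at r = 1.680×10^5 km, v_c = √(μ/r) = 27.462 km/s.
Transfer-orbit speed at the same r (vis-viva, a = a_t): v_t = √[μ(2/r − 1/a_t)] = 35.374 km/s.
Δv₁ = |v_t − v_c| = |35.374 − 27.462| = 7.912 km/s.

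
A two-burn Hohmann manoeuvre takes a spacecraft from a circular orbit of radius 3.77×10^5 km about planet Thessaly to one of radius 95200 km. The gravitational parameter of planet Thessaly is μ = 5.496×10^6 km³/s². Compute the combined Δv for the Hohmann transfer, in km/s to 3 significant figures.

Semi-major axis of the transfer orbit: a_t = (3.770×10^5 + 95200)/2 = 2.361×10^5 km.
At r₁ the circular-orbit speed is v₁ = √(μ/r₁) = 3.8181 km/s.
Transfer-orbit speed at r₁ (vis-viva equation): v_a = √[μ(2/r₁ − 1/a_t)] = 2.4245 km/s.
First burn Δv₁ = |v_a − v₁| = 1.394 km/s.
At r₂, v₂ = √(μ/r₂) = 7.598 km/s.
Transfer-orbit speed at r₂: v_p = √[μ(2/r₂ − 1/a_t)] = 9.601 km/s.
Second burn Δv₂ = |v₂ − v_p| = 2.003 km/s.
Δv = Δv₁ + Δv₂ = 1.394 + 2.003 = 3.397 km/s.

Δv = 3.40 km/s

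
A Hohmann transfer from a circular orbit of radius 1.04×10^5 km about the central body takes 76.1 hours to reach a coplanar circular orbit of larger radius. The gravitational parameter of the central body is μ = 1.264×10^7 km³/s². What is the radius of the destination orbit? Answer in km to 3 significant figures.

Transfer time t = 76.1 hours = 2.7396×10^5 s, and t = π√(a_t³/μ).
So a_t = (μ t²/π²)^(1/3) = (1.264×10^7 × (2.7396×10^5)² / π²)^(1/3) = 4.5808×10^5 km.
Since a_t = (r₁ + r₂)/2, r₂ = 2a_t − r₁ = 2×4.5808×10^5 − 1.040×10^5 = 8.1216×10^5 km.

r₂ = 8.12×10^5 km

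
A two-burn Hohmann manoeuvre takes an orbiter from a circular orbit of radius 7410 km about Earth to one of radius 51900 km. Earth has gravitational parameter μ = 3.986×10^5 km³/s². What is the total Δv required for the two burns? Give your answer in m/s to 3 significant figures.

Δv = 3750 m/s

The Hohmann ellipse has a_t = (r₁ + r₂)/2 = 29655 km.
At r₁ the circular-orbit speed is v₁ = √(μ/r₁) = 7.3343 km/s.
On the transfer ellipse at r₁, v² = μ(2/r − 1/a) gives v_p = √[μ(2/r₁ − 1/a_t)] = 9.7027 km/s.
First burn Δv₁ = |v_p − v₁| = 2.368 km/s.
Circular speed at r₂: v₂ = √(μ/r₂) = 2.771 km/s.
Transfer-orbit speed at r₂: v_a = √[μ(2/r₂ − 1/a_t)] = 1.385 km/s.
Second burn Δv₂ = |v₂ − v_a| = 1.386 km/s.
Δv = Δv₁ + Δv₂ = 2.368 + 1.386 = 3.754 km/s.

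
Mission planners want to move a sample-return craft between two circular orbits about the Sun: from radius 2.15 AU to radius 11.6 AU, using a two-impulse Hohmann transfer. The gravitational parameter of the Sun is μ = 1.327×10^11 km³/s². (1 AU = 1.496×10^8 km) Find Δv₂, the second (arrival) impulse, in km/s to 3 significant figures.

In km: r₁ = 2.15 × 1.496×10^8 = 3.2164×10^8 km; r₂ = 11.6 × 1.496×10^8 = 1.73536×10^9 km.
The Hohmann ellipse has a_t = (r₁ + r₂)/2 = 1.0285×10^9 km.
Circular speed at r = 1.73536×10^9 km: v_c = √(μ/r) = 8.7446 km/s.
Transfer-orbit speed at the same r (vis-viva, a = a_t): v_t = √[μ(2/r − 1/a_t)] = 4.8902 km/s.
Δv₂ = |v_t − v_c| = |4.8902 − 8.7446| = 3.854 km/s.

Δv₂ = 3.85 km/s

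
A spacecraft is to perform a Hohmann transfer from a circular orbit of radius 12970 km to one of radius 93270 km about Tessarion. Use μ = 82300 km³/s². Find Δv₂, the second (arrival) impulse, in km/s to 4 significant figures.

Δv₂ = 0.4752 km/s

Semi-major axis of the transfer orbit: a_t = (12970 + 93270)/2 = 53120 km.
Circular speed at r = 93270 km: v_c = √(μ/r) = 0.9394 km/s.
Transfer-orbit speed at the same r (vis-viva, a = a_t): v_t = √[μ(2/r − 1/a_t)] = 0.4642 km/s.
Δv₂ = |v_t − v_c| = |0.4642 − 0.9394| = 0.4752 km/s.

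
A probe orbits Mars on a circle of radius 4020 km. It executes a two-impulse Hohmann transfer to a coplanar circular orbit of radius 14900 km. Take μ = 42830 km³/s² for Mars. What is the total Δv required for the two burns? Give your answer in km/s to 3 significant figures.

Transfer-ellipse semi-major axis a_t = (r₁ + r₂)/2 = (4020 + 14900)/2 = 9460 km.
Circular speed at r₁: v₁ = √(μ/r₁) = √(42830/4020) = 3.2641 km/s.
On the transfer ellipse at r₁, vis-viva gives v_p = √[μ(2/r₁ − 1/a_t)] = 4.0965 km/s.
First burn Δv₁ = |v_p − v₁| = 0.8324 km/s.
Circular speed at r₂: v₂ = √(μ/r₂) = 1.6954 km/s.
Transfer-orbit speed at r₂: v_a = √[μ(2/r₂ − 1/a_t)] = 1.1052 km/s.
Second burn Δv₂ = |v₂ − v_a| = 0.5902 km/s.
Total Δv = Δv₁ + Δv₂ = 1.423 km/s.

Δv = 1.42 km/s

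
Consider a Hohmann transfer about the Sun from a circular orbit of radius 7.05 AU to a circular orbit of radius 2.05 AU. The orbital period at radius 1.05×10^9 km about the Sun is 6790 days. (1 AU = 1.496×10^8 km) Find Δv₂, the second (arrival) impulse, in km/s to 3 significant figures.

From Kepler's third law T² = 4π²r³/μ at r = 1.05×10^9 km, T = 6790 days = 6790 × 86400 s = 5.86656×10^8 s: μ = 4π²r³/T² = 1.32789×10^11 km³/s².
In km: r₁ = 7.05 × 1.496×10^8 = 1.05468×10^9 km; r₂ = 2.05 × 1.496×10^8 = 3.0668×10^8 km.
Transfer-ellipse semi-major axis a_t = (r₁ + r₂)/2 = (1.05468×10^9 + 3.0668×10^8)/2 = 6.8068×10^8 km.
On the circular orbit at r = 3.0668×10^8 km, v_c = √(μ/r) = 20.8083 km/s.
Transfer-orbit speed at the same r (vis-viva, a = a_t): v_t = √[μ(2/r − 1/a_t)] = 25.9016 km/s.
Δv₂ = |v_t − v_c| = |25.9016 − 20.8083| = 5.093 km/s.

Δv₂ = 5.09 km/s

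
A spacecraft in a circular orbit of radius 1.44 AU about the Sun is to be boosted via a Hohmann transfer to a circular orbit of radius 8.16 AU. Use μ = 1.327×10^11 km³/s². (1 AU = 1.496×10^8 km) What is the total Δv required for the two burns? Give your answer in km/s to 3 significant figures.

In km: r₁ = 1.44 × 1.496×10^8 = 2.15424×10^8 km; r₂ = 8.16 × 1.496×10^8 = 1.220736×10^9 km.
The Hohmann ellipse has a_t = (r₁ + r₂)/2 = 7.1808×10^8 km.
Circular speed at r₁: v₁ = √(μ/r₁) = √(1.327×10^11/2.15424×10^8) = 24.819 km/s.
Transfer-orbit speed at r₁ (v² = μ(2/r − 1/a)): v_p = √[μ(2/r₁ − 1/a_t)] = 32.360 km/s.
First burn Δv₁ = |v_p − v₁| = 7.541 km/s.
At r₂, v₂ = √(μ/r₂) = 10.4262 km/s.
Transfer-orbit speed at r₂: v_a = √[μ(2/r₂ − 1/a_t)] = 5.71065 km/s.
Second burn Δv₂ = |v₂ − v_a| = 4.716 km/s.
Δv = Δv₁ + Δv₂ = 7.541 + 4.716 = 12.26 km/s.

Δv = 12.3 km/s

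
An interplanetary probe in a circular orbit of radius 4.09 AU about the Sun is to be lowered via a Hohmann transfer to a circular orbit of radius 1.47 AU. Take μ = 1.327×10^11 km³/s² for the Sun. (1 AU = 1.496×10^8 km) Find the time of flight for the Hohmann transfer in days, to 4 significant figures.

In km: r₁ = 4.09 × 1.496×10^8 = 6.11864×10^8 km; r₂ = 1.47 × 1.496×10^8 = 2.19912×10^8 km.
Semi-major axis of the transfer orbit: a_t = (6.11864×10^8 + 2.19912×10^8)/2 = 4.15888×10^8 km.
Half the transfer-orbit period gives t = π√(a_t³/μ) = 7.3144×10^7 s.
Converting: 7.3144×10^7 s ÷ 86400 s/day = 846.6 days.

t = 846.6 days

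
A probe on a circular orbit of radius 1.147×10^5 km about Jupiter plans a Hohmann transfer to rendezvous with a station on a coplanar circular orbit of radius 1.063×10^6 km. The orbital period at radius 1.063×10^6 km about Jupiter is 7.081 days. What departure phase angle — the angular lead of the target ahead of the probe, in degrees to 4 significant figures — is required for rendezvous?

From Kepler's third law T² = 4π²r³/μ at r = 1.063×10^6 km, T = 7.081 days = 7.081 × 86400 s = 6.117984×10^5 s: μ = 4π²r³/T² = 1.26690×10^8 km³/s².
Transfer-ellipse semi-major axis a_t = (r₁ + r₂)/2 = (1.147×10^5 + 1.063×10^6)/2 = 5.8885×10^5 km.
The half-period of the transfer ellipse is t = π√(a_t³/μ) = 1.261204×10^5 s.
Target angular speed ω₂ = √(μ/r₂³) = 1.027003×10^-5 rad/s.
Angle swept by the target during transfer: ω₂·t = 1.29526 rad = 74.21°.
The probe traverses 180° on the transfer ellipse, so the target must lead by 180° − 74.21° = 105.8°.

φ = 105.8°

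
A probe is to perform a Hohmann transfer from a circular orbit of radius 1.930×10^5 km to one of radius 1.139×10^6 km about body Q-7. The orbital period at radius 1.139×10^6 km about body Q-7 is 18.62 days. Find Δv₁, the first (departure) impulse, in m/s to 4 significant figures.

Δv₁ = 3326 m/s

From Kepler's third law T² = 4π²r³/μ at r = 1.139×10^6 km, T = 18.62 days = 18.62 × 86400 s = 1.608768×10^6 s: μ = 4π²r³/T² = 2.25395×10^7 km³/s².
Semi-major axis of the transfer orbit: a_t = (1.930×10^5 + 1.139×10^6)/2 = 6.660×10^5 km.
On the circular orbit at r = 1.930×10^5 km, v_c = √(μ/r) = 10.8067 km/s.
Vis-viva on the transfer ellipse at r = 1.930×10^5 km gives v_t = √[μ(2/r − 1/a_t)] = 14.1325 km/s.
Δv₁ = |v_t − v_c| = |14.1325 − 10.8067| = 3.326 km/s.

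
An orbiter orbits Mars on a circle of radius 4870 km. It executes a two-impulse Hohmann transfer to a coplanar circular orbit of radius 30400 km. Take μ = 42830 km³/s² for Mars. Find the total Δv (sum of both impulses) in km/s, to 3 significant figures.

Transfer-ellipse semi-major axis a_t = (r₁ + r₂)/2 = (4870 + 30400)/2 = 17635 km.
Circular speed at r₁: v₁ = √(μ/r₁) = √(42830/4870) = 2.9656 km/s.
Transfer-orbit speed at r₁ (vis-viva): v_p = √[μ(2/r₁ − 1/a_t)] = 3.8937 km/s.
First burn Δv₁ = |v_p − v₁| = 0.9281 km/s.
At r₂, v₂ = √(μ/r₂) = 1.187 km/s.
Transfer-orbit speed at r₂: v_a = √[μ(2/r₂ − 1/a_t)] = 0.6238 km/s.
Second burn Δv₂ = |v₂ − v_a| = 0.5632 km/s.
Total Δv = Δv₁ + Δv₂ = 1.491 km/s.

Δv = 1.49 km/s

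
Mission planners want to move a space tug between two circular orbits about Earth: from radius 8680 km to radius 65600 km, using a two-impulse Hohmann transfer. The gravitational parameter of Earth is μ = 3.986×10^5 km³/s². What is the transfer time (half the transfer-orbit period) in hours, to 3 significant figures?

Semi-major axis of the transfer orbit: a_t = (8680 + 65600)/2 = 37140 km.
By Kepler's third law the transfer-orbit period is T = 2π√(a_t³/μ), so t = T/2 = 35620 s.
Converting: 35620 s ÷ 3600 s/hour = 9.89 hours.

t = 9.89 hours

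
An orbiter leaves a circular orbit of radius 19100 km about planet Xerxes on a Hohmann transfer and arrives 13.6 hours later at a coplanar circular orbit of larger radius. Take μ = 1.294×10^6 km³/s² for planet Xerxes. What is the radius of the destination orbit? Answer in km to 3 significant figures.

Transfer time t = 13.6 hours = 48960 s, and t = π√(a_t³/μ).
So a_t = (μ t²/π²)^(1/3) = (1.294×10^6 × (48960)² / π²)^(1/3) = 67989 km.
Since a_t = (r₁ + r₂)/2, r₂ = 2a_t − r₁ = 2×67989 − 19100 = 1.16878×10^5 km.

r₂ = 1.17×10^5 km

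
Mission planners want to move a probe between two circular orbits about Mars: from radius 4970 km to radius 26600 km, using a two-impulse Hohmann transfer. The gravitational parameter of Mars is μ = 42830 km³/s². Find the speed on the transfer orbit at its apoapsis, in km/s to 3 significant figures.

The Hohmann ellipse has a_t = (r₁ + r₂)/2 = 15785 km.
The apoapsis of the transfer ellipse is at r = 26600 km.
Applying v² = μ(2/r − 1/a_t): v = 0.7120 km/s.

v = 0.712 km/s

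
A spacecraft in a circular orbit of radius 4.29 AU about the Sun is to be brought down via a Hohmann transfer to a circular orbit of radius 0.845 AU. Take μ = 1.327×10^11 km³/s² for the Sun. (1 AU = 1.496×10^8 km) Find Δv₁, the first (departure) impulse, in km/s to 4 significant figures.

In km: r₁ = 4.29 × 1.496×10^8 = 6.41784×10^8 km; r₂ = 0.845 × 1.496×10^8 = 1.26412×10^8 km.
The Hohmann ellipse has a_t = (r₁ + r₂)/2 = 3.84098×10^8 km.
Circular speed at r = 6.41784×10^8 km: v_c = √(μ/r) = 14.379 km/s.
Vis-viva on the transfer ellipse at r = 6.41784×10^8 km gives v_t = √[μ(2/r − 1/a_t)] = 8.2492 km/s.
Δv₁ = |v_t − v_c| = |8.2492 − 14.379| = 6.130 km/s.

Δv₁ = 6.130 km/s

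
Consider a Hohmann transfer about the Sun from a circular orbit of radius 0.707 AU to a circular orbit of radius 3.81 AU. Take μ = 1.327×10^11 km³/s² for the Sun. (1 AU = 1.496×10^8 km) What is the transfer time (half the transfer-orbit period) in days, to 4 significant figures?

In km: r₁ = 0.707 × 1.496×10^8 = 1.057672×10^8 km; r₂ = 3.81 × 1.496×10^8 = 5.69976×10^8 km.
Semi-major axis of the transfer orbit: a_t = (1.057672×10^8 + 5.69976×10^8)/2 = 3.378716×10^8 km.
By Kepler's third law the transfer-orbit period is T = 2π√(a_t³/μ), so t = T/2 = 5.356×10^7 s.
Converting: 5.356×10^7 s ÷ 86400 s/day = 619.9 days.

t = 619.9 days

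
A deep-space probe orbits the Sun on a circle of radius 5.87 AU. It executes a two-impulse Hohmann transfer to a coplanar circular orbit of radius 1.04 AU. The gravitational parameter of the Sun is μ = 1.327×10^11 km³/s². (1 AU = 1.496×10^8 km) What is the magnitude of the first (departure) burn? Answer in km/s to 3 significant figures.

Δv₁ = 5.55 km/s

In km: r₁ = 5.87 × 1.496×10^8 = 8.78152×10^8 km; r₂ = 1.04 × 1.496×10^8 = 1.55584×10^8 km.
Semi-major axis of the transfer orbit: a_t = (8.78152×10^8 + 1.55584×10^8)/2 = 5.16868×10^8 km.
On the circular orbit at r = 8.78152×10^8 km, v_c = √(μ/r) = 12.2928 km/s.
Vis-viva on the transfer ellipse at r = 8.78152×10^8 km gives v_t = √[μ(2/r − 1/a_t)] = 6.74440 km/s.
Δv₁ = |v_t − v_c| = |6.74440 − 12.2928| = 5.548 km/s.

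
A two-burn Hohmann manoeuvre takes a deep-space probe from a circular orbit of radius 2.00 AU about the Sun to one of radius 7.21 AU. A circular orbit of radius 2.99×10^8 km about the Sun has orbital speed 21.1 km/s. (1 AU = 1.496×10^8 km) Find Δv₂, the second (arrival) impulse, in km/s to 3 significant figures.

Δv₂ = 3.79 km/s

From the circular-orbit relation v² = μ/r at r = 2.99×10^8 km: μ = v²r = (21.1)² × 2.99×10^8 = 1.33118×10^11 km³/s².
In km: r₁ = 2.00 × 1.496×10^8 = 2.992×10^8 km; r₂ = 7.21 × 1.496×10^8 = 1.078616×10^9 km.
Semi-major axis of the transfer orbit: a_t = (2.992×10^8 + 1.078616×10^9)/2 = 6.88908×10^8 km.
On the circular orbit at r = 1.078616×10^9 km, v_c = √(μ/r) = 11.109 km/s.
Transfer-orbit speed at the same r (vis-viva, a = a_t): v_t = √[μ(2/r − 1/a_t)] = 7.3212 km/s.
Δv₂ = |v_t − v_c| = |7.3212 − 11.109| = 3.788 km/s.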